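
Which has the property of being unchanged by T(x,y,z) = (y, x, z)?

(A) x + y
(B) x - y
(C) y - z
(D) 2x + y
A

Apply T(x,y,z) = (y, x, z) to each option, i.e. replace (x, y, z) by the transformed coordinates.
Substitute the transformed coordinates into each option and compare with the original:
(A) x + y  ->  (y) + (x) = x + y   [equals x + y: invariant]
(B) x - y  ->  (y) - (x) = -x + y   [differs from x - y: not invariant]
(C) y - z  ->  (x) - (z) = x - z   [differs from y - z: not invariant]
(D) 2x + y  ->  2(y) + (x) = x + 2y   [differs from 2x + y: not invariant]

Only option (A), x + y, is unchanged by the transformation.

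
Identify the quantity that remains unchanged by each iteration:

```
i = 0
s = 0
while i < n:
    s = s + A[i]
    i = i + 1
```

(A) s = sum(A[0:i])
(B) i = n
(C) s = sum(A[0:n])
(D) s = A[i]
A

A loop invariant must hold before the first iteration and be re-established by every execution of the body.

(A) s = sum(A[0:i]): Initially i = 0 and s = 0 = sum of the empty slice A[0:0]. If s = sum(A[0:i]) holds at the top of an iteration, the body sets s to sum(A[0:i]) + A[i] = sum(A[0:i+1]) and then i to i+1, so s = sum(A[0:i]) holds again. At exit i = n, giving s = sum(A[0:n]).

The other options fail:
(B) i = n: false initially (i = 0); it is the exit condition, not an invariant.
(C) s = sum(A[0:n]): false before the loop (s = 0, not the full sum) -- it only becomes true at exit.
(D) s = A[i]: after the first iteration s = A[0] but i = 1, so s = A[i] compares s with the wrong element (and fails in general).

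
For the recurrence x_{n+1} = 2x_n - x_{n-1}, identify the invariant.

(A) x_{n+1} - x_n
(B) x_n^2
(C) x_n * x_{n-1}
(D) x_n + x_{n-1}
A

For the recurrence x_{n+1} = 2x_n - x_{n-1}:

If x_{n+1} = 2x_n - x_{n-1}, then:
x_{n+1} - x_n = x_n - x_{n-1}
The first difference is constant throughout the sequence.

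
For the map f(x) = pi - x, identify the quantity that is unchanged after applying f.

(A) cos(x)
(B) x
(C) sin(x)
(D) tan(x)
C

For f(x) = pi - x:
sin(pi - x) = sin(x), so sine is invariant under this transformation.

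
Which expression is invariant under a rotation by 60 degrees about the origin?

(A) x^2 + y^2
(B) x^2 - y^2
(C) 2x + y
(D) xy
A

A rotation by 60 degrees sends (x, y) to (x/2 - sqrt(3)y/2, sqrt(3)x/2 + y/2).
Substitute the transformed coordinates into each option and compare with the original:
(A) x^2 + y^2  ->  (x/2 - sqrt(3)y/2)^2 + (sqrt(3)x/2 + y/2)^2 = x^2 + y^2   [equals x^2 + y^2: invariant]
(B) x^2 - y^2  ->  (x/2 - sqrt(3)y/2)^2 - (sqrt(3)x/2 + y/2)^2 = -x^2/2 - sqrt(3)xy + y^2/2   [differs from x^2 - y^2: not invariant]
(C) 2x + y  ->  2(x/2 - sqrt(3)y/2) + (sqrt(3)x/2 + y/2) = sqrt(3)x/2 + x - sqrt(3)y + y/2   [differs from 2x + y: not invariant]
(D) xy  ->  (x/2 - sqrt(3)y/2)(sqrt(3)x/2 + y/2) = sqrt(3)x^2/4 - xy/2 - sqrt(3)y^2/4   [differs from xy: not invariant]

Only option (A), x^2 + y^2, is unchanged by the transformation.
Geometrically, x^2 + y^2 is the squared distance from the origin, which every rotation about the origin preserves.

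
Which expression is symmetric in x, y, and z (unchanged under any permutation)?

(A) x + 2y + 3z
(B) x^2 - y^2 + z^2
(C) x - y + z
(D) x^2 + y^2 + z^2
D

A symmetric expression is unchanged when the variables are permuted; here the transformation to test is the swap (x, y) -> (y, x).
A symmetric expression must survive every permutation; the single swap x <-> y already eliminates the distractors, and the keyed expression is also unchanged by x <-> z and y <-> z (each variable enters it in exactly the same way).
Substitute the transformed coordinates into each option and compare with the original:
(A) x + 2y + 3z  ->  (y) + 2(x) + 3z = 2x + y + 3z   [differs from x + 2y + 3z: not invariant]
(B) x^2 - y^2 + z^2  ->  (y)^2 - (x)^2 + z^2 = -x^2 + y^2 + z^2   [differs from x^2 - y^2 + z^2: not invariant]
(C) x - y + z  ->  (y) - (x) + z = -x + y + z   [differs from x - y + z: not invariant]
(D) x^2 + y^2 + z^2  ->  (y)^2 + (x)^2 + z^2 = x^2 + y^2 + z^2   [equals x^2 + y^2 + z^2: invariant]

Only option (D), x^2 + y^2 + z^2, is unchanged by the transformation.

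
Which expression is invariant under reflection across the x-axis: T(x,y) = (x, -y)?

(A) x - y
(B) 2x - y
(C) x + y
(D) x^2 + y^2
D

The map is reflection across the x-axis: T(x,y) = (x, -y).
Substitute the transformed coordinates into each option and compare with the original:
(A) x - y  ->  (x) - (-y) = x + y   [differs from x - y: not invariant]
(B) 2x - y  ->  2(x) - (-y) = 2x + y   [differs from 2x - y: not invariant]
(C) x + y  ->  (x) + (-y) = x - y   [differs from x + y: not invariant]
(D) x^2 + y^2  ->  (x)^2 + (-y)^2 = x^2 + y^2   [equals x^2 + y^2: invariant]

Only option (D), x^2 + y^2, is unchanged by the transformation.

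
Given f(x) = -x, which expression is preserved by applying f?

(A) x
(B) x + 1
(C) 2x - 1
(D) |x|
D

For f(x) = -x:
Applying f replaces x by -x. Since |-x| = |x|, the absolute value is unchanged by f, whereas x -> -x, 2x - 1 -> -2x - 1 and x + 1 -> -x + 1 all change.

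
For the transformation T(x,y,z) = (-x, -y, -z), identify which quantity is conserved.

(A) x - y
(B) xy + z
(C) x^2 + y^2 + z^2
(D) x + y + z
C

Apply T(x,y,z) = (-x, -y, -z) to each option, i.e. replace (x, y, z) by the transformed coordinates.
Substitute the transformed coordinates into each option and compare with the original:
(A) x - y  ->  (-x) - (-y) = -x + y   [differs from x - y: not invariant]
(B) xy + z  ->  (-x)(-y) + (-z) = xy - z   [differs from xy + z: not invariant]
(C) x^2 + y^2 + z^2  ->  (-x)^2 + (-y)^2 + (-z)^2 = x^2 + y^2 + z^2   [equals x^2 + y^2 + z^2: invariant]
(D) x + y + z  ->  (-x) + (-y) + (-z) = -x - y - z   [differs from x + y + z: not invariant]

Only option (C), x^2 + y^2 + z^2, is unchanged by the transformation.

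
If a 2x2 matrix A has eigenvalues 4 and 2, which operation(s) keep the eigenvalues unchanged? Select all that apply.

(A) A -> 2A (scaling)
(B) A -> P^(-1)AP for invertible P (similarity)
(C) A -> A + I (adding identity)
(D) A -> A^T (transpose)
B and D

Eigenvalues are preserved by:
1. Similarity transformations: A -> P^(-1)AP (same characteristic polynomial)
2. Transpose: A^T has the same eigenvalues as A

Eigenvalues are NOT preserved by:
- Adding identity: eigenvalues become 4+1, 2+1
- Scaling: eigenvalues become 8, 4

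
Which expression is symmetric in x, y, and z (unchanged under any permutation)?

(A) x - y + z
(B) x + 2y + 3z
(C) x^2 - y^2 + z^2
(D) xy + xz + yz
D

A symmetric expression is unchanged when the variables are permuted; here the transformation to test is the swap (x, y) -> (y, x).
A symmetric expression must survive every permutation; the single swap x <-> y already eliminates the distractors, and the keyed expression is also unchanged by x <-> z and y <-> z (each variable enters it in exactly the same way).
Substitute the transformed coordinates into each option and compare with the original:
(A) x - y + z  ->  (y) - (x) + z = -x + y + z   [differs from x - y + z: not invariant]
(B) x + 2y + 3z  ->  (y) + 2(x) + 3z = 2x + y + 3z   [differs from x + 2y + 3z: not invariant]
(C) x^2 - y^2 + z^2  ->  (y)^2 - (x)^2 + z^2 = -x^2 + y^2 + z^2   [differs from x^2 - y^2 + z^2: not invariant]
(D) xy + xz + yz  ->  (y)(x) + (y)z + (x)z = xy + xz + yz   [equals xy + xz + yz: invariant]

Only option (D), xy + xz + yz, is unchanged by the transformation.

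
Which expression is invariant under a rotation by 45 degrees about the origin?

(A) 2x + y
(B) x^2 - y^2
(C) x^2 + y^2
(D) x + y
C

A rotation by 45 degrees sends (x, y) to (sqrt(2)x/2 - sqrt(2)y/2, sqrt(2)x/2 + sqrt(2)y/2).
Substitute the transformed coordinates into each option and compare with the original:
(A) 2x + y  ->  2(sqrt(2)x/2 - sqrt(2)y/2) + (sqrt(2)x/2 + sqrt(2)y/2) = 3sqrt(2)x/2 - sqrt(2)y/2   [differs from 2x + y: not invariant]
(B) x^2 - y^2  ->  (sqrt(2)x/2 - sqrt(2)y/2)^2 - (sqrt(2)x/2 + sqrt(2)y/2)^2 = -2xy   [differs from x^2 - y^2: not invariant]
(C) x^2 + y^2  ->  (sqrt(2)x/2 - sqrt(2)y/2)^2 + (sqrt(2)x/2 + sqrt(2)y/2)^2 = x^2 + y^2   [equals x^2 + y^2: invariant]
(D) x + y  ->  (sqrt(2)x/2 - sqrt(2)y/2) + (sqrt(2)x/2 + sqrt(2)y/2) = sqrt(2)x   [differs from x + y: not invariant]

Only option (C), x^2 + y^2, is unchanged by the transformation.
Geometrically, x^2 + y^2 is the squared distance from the origin, which every rotation about the origin preserves.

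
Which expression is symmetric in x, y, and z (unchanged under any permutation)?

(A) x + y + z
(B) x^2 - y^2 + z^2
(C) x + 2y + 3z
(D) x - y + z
A

A symmetric expression is unchanged when the variables are permuted; here the transformation to test is the swap (x, y) -> (y, x).
A symmetric expression must survive every permutation; the single swap x <-> y already eliminates the distractors, and the keyed expression is also unchanged by x <-> z and y <-> z (each variable enters it in exactly the same way).
Substitute the transformed coordinates into each option and compare with the original:
(A) x + y + z  ->  (y) + (x) + z = x + y + z   [equals x + y + z: invariant]
(B) x^2 - y^2 + z^2  ->  (y)^2 - (x)^2 + z^2 = -x^2 + y^2 + z^2   [differs from x^2 - y^2 + z^2: not invariant]
(C) x + 2y + 3z  ->  (y) + 2(x) + 3z = 2x + y + 3z   [differs from x + 2y + 3z: not invariant]
(D) x - y + z  ->  (y) - (x) + z = -x + y + z   [differs from x - y + z: not invariant]

Only option (A), x + y + z, is unchanged by the transformation.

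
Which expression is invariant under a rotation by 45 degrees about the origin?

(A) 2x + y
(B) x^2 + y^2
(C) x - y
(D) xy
B

A rotation by 45 degrees sends (x, y) to (sqrt(2)x/2 - sqrt(2)y/2, sqrt(2)x/2 + sqrt(2)y/2).
Substitute the transformed coordinates into each option and compare with the original:
(A) 2x + y  ->  2(sqrt(2)x/2 - sqrt(2)y/2) + (sqrt(2)x/2 + sqrt(2)y/2) = 3sqrt(2)x/2 - sqrt(2)y/2   [differs from 2x + y: not invariant]
(B) x^2 + y^2  ->  (sqrt(2)x/2 - sqrt(2)y/2)^2 + (sqrt(2)x/2 + sqrt(2)y/2)^2 = x^2 + y^2   [equals x^2 + y^2: invariant]
(C) x - y  ->  (sqrt(2)x/2 - sqrt(2)y/2) - (sqrt(2)x/2 + sqrt(2)y/2) = -sqrt(2)y   [differs from x - y: not invariant]
(D) xy  ->  (sqrt(2)x/2 - sqrt(2)y/2)(sqrt(2)x/2 + sqrt(2)y/2) = x^2/2 - y^2/2   [differs from xy: not invariant]

Only option (B), x^2 + y^2, is unchanged by the transformation.
Geometrically, x^2 + y^2 is the squared distance from the origin, which every rotation about the origin preserves.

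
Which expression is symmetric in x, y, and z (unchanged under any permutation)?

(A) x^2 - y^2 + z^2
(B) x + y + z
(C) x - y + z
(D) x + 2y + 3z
B

A symmetric expression is unchanged when the variables are permuted; here the transformation to test is the swap (x, y) -> (y, x).
A symmetric expression must survive every permutation; the single swap x <-> y already eliminates the distractors, and the keyed expression is also unchanged by x <-> z and y <-> z (each variable enters it in exactly the same way).
Substitute the transformed coordinates into each option and compare with the original:
(A) x^2 - y^2 + z^2  ->  (y)^2 - (x)^2 + z^2 = -x^2 + y^2 + z^2   [differs from x^2 - y^2 + z^2: not invariant]
(B) x + y + z  ->  (y) + (x) + z = x + y + z   [equals x + y + z: invariant]
(C) x - y + z  ->  (y) - (x) + z = -x + y + z   [differs from x - y + z: not invariant]
(D) x + 2y + 3z  ->  (y) + 2(x) + 3z = 2x + y + 3z   [differs from x + 2y + 3z: not invariant]

Only option (B), x + y + z, is unchanged by the transformation.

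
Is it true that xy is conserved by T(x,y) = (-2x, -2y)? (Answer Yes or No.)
No

Substitute T(x,y) = (-2x, -2y) into the expression and compare with the original.

Original: xy
After applying T: (-2x)(-2y) = 4xy

This differs from the original xy (difference: 3xy), so the expression is NOT invariant.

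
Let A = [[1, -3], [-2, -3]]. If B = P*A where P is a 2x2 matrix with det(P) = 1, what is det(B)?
-9

By the multiplicative property of determinants, det(B) = det(P*A) = det(P) * det(A) = det(A),
so the determinant is invariant under multiplication by any determinant-1 matrix; we just need det(A).

det(A) = (1)(-3) - (-3)(-2) = -3 - 6 = -9

Therefore det(B) = 1 * (-9) = -9.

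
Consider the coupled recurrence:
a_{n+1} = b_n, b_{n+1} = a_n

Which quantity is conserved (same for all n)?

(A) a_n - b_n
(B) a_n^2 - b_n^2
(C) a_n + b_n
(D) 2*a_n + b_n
C

Replace a_n by a_{n+1} = b_n and b_n by b_{n+1} = a_n in each option and simplify:
(A) a_n - b_n  ->  (b_n) - (a_n) = -a_n + b_n   [not conserved]
(B) a_n^2 - b_n^2  ->  (b_n)^2 - (a_n)^2 = -a_n^2 + b_n^2   [not conserved]
(C) a_n + b_n  ->  (b_n) + (a_n) = a_n + b_n   [conserved]
(D) 2*a_n + b_n  ->  2*(b_n) + (a_n) = a_n + 2*b_n   [not conserved]

Only (C) a_n + b_n returns to itself after one step, so it is the conserved quantity.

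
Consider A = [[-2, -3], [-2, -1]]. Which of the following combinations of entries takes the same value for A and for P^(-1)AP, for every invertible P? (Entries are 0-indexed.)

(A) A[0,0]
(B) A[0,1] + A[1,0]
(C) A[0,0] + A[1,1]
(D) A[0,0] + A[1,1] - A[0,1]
C

A[0,0] + A[1,1] is the trace of A. By the cyclic property of the trace, tr(P^(-1)AP) = tr(APP^(-1)) = tr(A), so it is the same for every matrix similar to A.

The other combinations are not similarity invariants. For example, take P = [[1, 1], [0, 1]] (det P = 1), so P^(-1) = [[1, -1], [0, 1]] and
B = P^(-1)AP = [[0, -2], [-2, -3]].
Evaluating each option on A and on B:
(A) A[0,0]: -2 for A, 0 for B -> changes
(B) A[0,1] + A[1,0]: -5 for A, -4 for B -> changes
(C) A[0,0] + A[1,1]: -3 for A, -3 for B -> unchanged
(D) A[0,0] + A[1,1] - A[0,1]: 0 for A, -1 for B -> changes

Only (C) A[0,0] + A[1,1] = -3 survives (and it does so for every P, not just this one), so it is the invariant.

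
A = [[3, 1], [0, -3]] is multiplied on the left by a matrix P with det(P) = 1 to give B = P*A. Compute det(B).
-9

By the multiplicative property of determinants, det(B) = det(P*A) = det(P) * det(A) = det(A),
so the determinant is invariant under multiplication by any determinant-1 matrix; we just need det(A).

det(A) = (3)(-3) - (1)(0) = -9 - 0 = -9

Therefore det(B) = 1 * (-9) = -9.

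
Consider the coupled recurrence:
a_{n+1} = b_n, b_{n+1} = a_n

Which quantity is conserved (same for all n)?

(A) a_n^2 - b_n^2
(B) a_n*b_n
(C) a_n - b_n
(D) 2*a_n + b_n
B

Replace a_n by a_{n+1} = b_n and b_n by b_{n+1} = a_n in each option and simplify:
(A) a_n^2 - b_n^2  ->  (b_n)^2 - (a_n)^2 = -a_n^2 + b_n^2   [not conserved]
(B) a_n*b_n  ->  (b_n)*(a_n) = a_n*b_n   [conserved]
(C) a_n - b_n  ->  (b_n) - (a_n) = -a_n + b_n   [not conserved]
(D) 2*a_n + b_n  ->  2*(b_n) + (a_n) = a_n + 2*b_n   [not conserved]

Only (B) a_n*b_n returns to itself after one step, so it is the conserved quantity.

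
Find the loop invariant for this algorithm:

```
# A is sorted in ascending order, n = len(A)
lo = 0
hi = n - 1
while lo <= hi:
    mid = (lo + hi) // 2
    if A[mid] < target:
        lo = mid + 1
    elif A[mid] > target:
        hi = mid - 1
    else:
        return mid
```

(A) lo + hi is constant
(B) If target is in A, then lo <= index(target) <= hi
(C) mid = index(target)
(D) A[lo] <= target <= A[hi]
B

A loop invariant must hold before the first iteration and be re-established by every execution of the body.

(B) If target is in A, then lo <= index(target) <= hi: Before the loop [lo, hi] = [0, n-1] covers every index. When A[mid] < target, sortedness puts target strictly to the right of mid, so setting lo = mid + 1 keeps index(target) in [lo, hi]; symmetrically for hi = mid - 1. Hence 'if target is in A then lo <= index(target) <= hi' holds after every iteration, and when lo > hi it proves target is absent.

The other options fail:
(A) lo + hi is constant: each iteration moves exactly one of lo, hi, so lo + hi changes (e.g. 0 + (n-1) becomes (mid+1) + (n-1)).
(C) mid = index(target): mid is just the current probe; it equals index(target) only on the iteration that returns.
(D) A[lo] <= target <= A[hi]: fails when target is not in A (e.g. target < A[0] already violates it before the loop), so it is not maintained in general.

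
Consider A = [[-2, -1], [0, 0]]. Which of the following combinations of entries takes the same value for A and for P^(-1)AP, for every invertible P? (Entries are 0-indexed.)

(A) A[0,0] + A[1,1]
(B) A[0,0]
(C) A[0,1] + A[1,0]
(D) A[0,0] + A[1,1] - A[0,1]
A

A[0,0] + A[1,1] is the trace of A. By the cyclic property of the trace, tr(P^(-1)AP) = tr(APP^(-1)) = tr(A), so it is the same for every matrix similar to A.

The other combinations are not similarity invariants. For example, take P = [[1, 1], [1, 2]] (det P = 1), so P^(-1) = [[2, -1], [-1, 1]] and
B = P^(-1)AP = [[-6, -8], [3, 4]].
Evaluating each option on A and on B:
(A) A[0,0] + A[1,1]: -2 for A, -2 for B -> unchanged
(B) A[0,0]: -2 for A, -6 for B -> changes
(C) A[0,1] + A[1,0]: -1 for A, -5 for B -> changes
(D) A[0,0] + A[1,1] - A[0,1]: -1 for A, 6 for B -> changes

Only (A) A[0,0] + A[1,1] = -2 survives (and it does so for every P, not just this one), so it is the invariant.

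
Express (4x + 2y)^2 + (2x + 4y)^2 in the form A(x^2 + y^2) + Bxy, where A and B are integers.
20(x^2 + y^2) + 32xy

Expanding: (4x + 2y)^2 = 16x^2 + 16xy + 4y^2
(2x + 4y)^2 = 4x^2 + 16xy + 16y^2
Sum = (16+4)(x^2+y^2) + 32xy = 20(x^2 + y^2) + 32xy
This is symmetric in x and y.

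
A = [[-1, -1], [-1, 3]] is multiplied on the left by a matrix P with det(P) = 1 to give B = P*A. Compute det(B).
-4

By the multiplicative property of determinants, det(B) = det(P*A) = det(P) * det(A) = det(A),
so the determinant is invariant under multiplication by any determinant-1 matrix; we just need det(A).

det(A) = (-1)(3) - (-1)(-1) = -3 - 1 = -4

Therefore det(B) = 1 * (-4) = -4.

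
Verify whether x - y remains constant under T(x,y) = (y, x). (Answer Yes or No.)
No

Substitute T(x,y) = (y, x) into the expression and compare with the original.

Original: x - y
After applying T: (y) - (x) = -x + y

This differs from the original x - y (difference: -2x + 2y), so the expression is NOT invariant.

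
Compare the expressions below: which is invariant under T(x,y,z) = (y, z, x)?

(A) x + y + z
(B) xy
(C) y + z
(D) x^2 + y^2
A

Apply T(x,y,z) = (y, z, x) to each option, i.e. replace (x, y, z) by the transformed coordinates.
Substitute the transformed coordinates into each option and compare with the original:
(A) x + y + z  ->  (y) + (z) + (x) = x + y + z   [equals x + y + z: invariant]
(B) xy  ->  (y)(z) = yz   [differs from xy: not invariant]
(C) y + z  ->  (z) + (x) = x + z   [differs from y + z: not invariant]
(D) x^2 + y^2  ->  (y)^2 + (z)^2 = y^2 + z^2   [differs from x^2 + y^2: not invariant]

Only option (A), x + y + z, is unchanged by the transformation.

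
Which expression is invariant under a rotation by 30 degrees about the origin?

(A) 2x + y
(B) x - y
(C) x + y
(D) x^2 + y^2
D

A rotation by 30 degrees sends (x, y) to (sqrt(3)x/2 - y/2, x/2 + sqrt(3)y/2).
Substitute the transformed coordinates into each option and compare with the original:
(A) 2x + y  ->  2(sqrt(3)x/2 - y/2) + (x/2 + sqrt(3)y/2) = x/2 + sqrt(3)x - y + sqrt(3)y/2   [differs from 2x + y: not invariant]
(B) x - y  ->  (sqrt(3)x/2 - y/2) - (x/2 + sqrt(3)y/2) = -x/2 + sqrt(3)x/2 - sqrt(3)y/2 - y/2   [differs from x - y: not invariant]
(C) x + y  ->  (sqrt(3)x/2 - y/2) + (x/2 + sqrt(3)y/2) = x/2 + sqrt(3)x/2 - y/2 + sqrt(3)y/2   [differs from x + y: not invariant]
(D) x^2 + y^2  ->  (sqrt(3)x/2 - y/2)^2 + (x/2 + sqrt(3)y/2)^2 = x^2 + y^2   [equals x^2 + y^2: invariant]

Only option (D), x^2 + y^2, is unchanged by the transformation.
Geometrically, x^2 + y^2 is the squared distance from the origin, which every rotation about the origin preserves.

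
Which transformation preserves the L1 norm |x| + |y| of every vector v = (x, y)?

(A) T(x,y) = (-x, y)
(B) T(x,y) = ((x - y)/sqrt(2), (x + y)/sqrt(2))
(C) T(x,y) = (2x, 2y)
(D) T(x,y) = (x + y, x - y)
A

A transformation preserves a norm if ||T(v)|| = ||v|| for every v; a single vector where the norm changes rules an option out.

(A) T(x,y) = (-x, y): preserves the norm -- it only permutes the coordinates and/or flips signs, which leaves |x| + |y| unchanged.
(B) T(x,y) = ((x - y)/sqrt(2), (x + y)/sqrt(2)): v = (1, 0) has norm |1| + |0| = 1, but T(v) = (sqrt(2)/2, sqrt(2)/2) has norm sqrt(2) -- not preserved.
(C) T(x,y) = (2x, 2y): v = (1, 0) has norm |1| + |0| = 1, but T(v) = (2, 0) has norm 2 -- not preserved.
(D) T(x,y) = (x + y, x - y): v = (1, 0) has norm |1| + |0| = 1, but T(v) = (1, 1) has norm 2 -- not preserved.

Therefore the answer is (A).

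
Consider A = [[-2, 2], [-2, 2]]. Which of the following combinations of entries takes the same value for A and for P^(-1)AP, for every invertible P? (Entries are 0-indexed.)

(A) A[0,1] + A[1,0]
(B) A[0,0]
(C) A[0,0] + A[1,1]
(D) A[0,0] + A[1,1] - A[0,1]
C

A[0,0] + A[1,1] is the trace of A. By the cyclic property of the trace, tr(P^(-1)AP) = tr(APP^(-1)) = tr(A), so it is the same for every matrix similar to A.

The other combinations are not similarity invariants. For example, take P = [[1, -1], [0, 1]] (det P = 1), so P^(-1) = [[1, 1], [0, 1]] and
B = P^(-1)AP = [[-4, 8], [-2, 4]].
Evaluating each option on A and on B:
(A) A[0,1] + A[1,0]: 0 for A, 6 for B -> changes
(B) A[0,0]: -2 for A, -4 for B -> changes
(C) A[0,0] + A[1,1]: 0 for A, 0 for B -> unchanged
(D) A[0,0] + A[1,1] - A[0,1]: -2 for A, -8 for B -> changes

Only (C) A[0,0] + A[1,1] = 0 survives (and it does so for every P, not just this one), so it is the invariant.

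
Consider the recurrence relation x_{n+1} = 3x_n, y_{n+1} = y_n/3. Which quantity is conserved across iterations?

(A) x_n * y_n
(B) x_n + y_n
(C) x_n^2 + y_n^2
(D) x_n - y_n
A

For the recurrence x_{n+1} = 3x_n, y_{n+1} = y_n/3:

x_{n+1} * y_{n+1} = (3x_n) * (y_n/3) = x_n * y_n
The product is conserved.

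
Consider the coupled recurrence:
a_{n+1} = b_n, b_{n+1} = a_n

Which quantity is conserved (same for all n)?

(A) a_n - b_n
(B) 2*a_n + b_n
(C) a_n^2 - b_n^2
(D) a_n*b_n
D

Replace a_n by a_{n+1} = b_n and b_n by b_{n+1} = a_n in each option and simplify:
(A) a_n - b_n  ->  (b_n) - (a_n) = -a_n + b_n   [not conserved]
(B) 2*a_n + b_n  ->  2*(b_n) + (a_n) = a_n + 2*b_n   [not conserved]
(C) a_n^2 - b_n^2  ->  (b_n)^2 - (a_n)^2 = -a_n^2 + b_n^2   [not conserved]
(D) a_n*b_n  ->  (b_n)*(a_n) = a_n*b_n   [conserved]

Only (D) a_n*b_n returns to itself after one step, so it is the conserved quantity.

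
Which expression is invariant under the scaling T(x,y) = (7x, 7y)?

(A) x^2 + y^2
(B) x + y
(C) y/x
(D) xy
C

Under the uniform scaling T(x,y) = (7x, 7y):
Substitute the transformed coordinates into each option and compare with the original:
(A) x^2 + y^2  ->  (7x)^2 + (7y)^2 = 49x^2 + 49y^2   [differs from x^2 + y^2: not invariant]
(B) x + y  ->  (7x) + (7y) = 7x + 7y   [differs from x + y: not invariant]
(C) y/x  ->  (7y)/(7x) = y/x   [equals y/x: invariant]
(D) xy  ->  (7x)(7y) = 49xy   [differs from xy: not invariant]

Only option (C), y/x, is unchanged by the transformation.
The common factor 7 cancels in a ratio of coordinates, while sums, products and sums of squares pick up factors of 7 or 49.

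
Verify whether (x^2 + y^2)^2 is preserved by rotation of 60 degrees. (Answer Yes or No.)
Yes

Applying rotation by 60 degrees: x' = x*cos(60 degrees) - y*sin(60 degrees) = x/2 - sqrt(3)y/2, y' = x*sin(60 degrees) + y*cos(60 degrees) = sqrt(3)x/2 + y/2

Substituting into (x^2 + y^2)^2:
((x/2 - sqrt(3)y/2)^2 + (sqrt(3)x/2 + y/2)^2)^2
= x^4 + 2x^2y^2 + y^4 = (x^2 + y^2)^2

This equals the original expression (x^2 + y^2)^2, so it IS invariant.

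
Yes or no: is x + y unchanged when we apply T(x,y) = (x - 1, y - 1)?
No

Substitute T(x,y) = (x - 1, y - 1) into the expression and compare with the original.

Original: x + y
After applying T: (x - 1) + (y - 1) = x + y - 2

This differs from the original x + y (difference: -2), so the expression is NOT invariant.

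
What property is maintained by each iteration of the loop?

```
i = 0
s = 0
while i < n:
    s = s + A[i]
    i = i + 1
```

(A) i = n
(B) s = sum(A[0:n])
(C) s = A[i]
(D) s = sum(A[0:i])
D

A loop invariant must hold before the first iteration and be re-established by every execution of the body.

(D) s = sum(A[0:i]): Initially i = 0 and s = 0 = sum of the empty slice A[0:0]. If s = sum(A[0:i]) holds at the top of an iteration, the body sets s to sum(A[0:i]) + A[i] = sum(A[0:i+1]) and then i to i+1, so s = sum(A[0:i]) holds again. At exit i = n, giving s = sum(A[0:n]).

The other options fail:
(A) i = n: false initially (i = 0); it is the exit condition, not an invariant.
(B) s = sum(A[0:n]): false before the loop (s = 0, not the full sum) -- it only becomes true at exit.
(C) s = A[i]: after the first iteration s = A[0] but i = 1, so s = A[i] compares s with the wrong element (and fails in general).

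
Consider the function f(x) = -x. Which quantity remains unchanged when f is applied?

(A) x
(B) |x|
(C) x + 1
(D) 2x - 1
B

For f(x) = -x:
Applying f replaces x by -x. Since |-x| = |x|, the absolute value is unchanged by f, whereas x -> -x, 2x - 1 -> -2x - 1 and x + 1 -> -x + 1 all change.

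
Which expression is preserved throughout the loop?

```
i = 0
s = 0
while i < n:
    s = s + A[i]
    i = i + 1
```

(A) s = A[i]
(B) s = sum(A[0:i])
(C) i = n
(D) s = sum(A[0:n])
B

A loop invariant must hold before the first iteration and be re-established by every execution of the body.

(B) s = sum(A[0:i]): Initially i = 0 and s = 0 = sum of the empty slice A[0:0]. If s = sum(A[0:i]) holds at the top of an iteration, the body sets s to sum(A[0:i]) + A[i] = sum(A[0:i+1]) and then i to i+1, so s = sum(A[0:i]) holds again. At exit i = n, giving s = sum(A[0:n]).

The other options fail:
(A) s = A[i]: after the first iteration s = A[0] but i = 1, so s = A[i] compares s with the wrong element (and fails in general).
(C) i = n: false initially (i = 0); it is the exit condition, not an invariant.
(D) s = sum(A[0:n]): false before the loop (s = 0, not the full sum) -- it only becomes true at exit.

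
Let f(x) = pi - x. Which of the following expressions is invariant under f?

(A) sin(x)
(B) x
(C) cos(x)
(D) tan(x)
A

For f(x) = pi - x:
sin(pi - x) = sin(x), so sine is invariant under this transformation.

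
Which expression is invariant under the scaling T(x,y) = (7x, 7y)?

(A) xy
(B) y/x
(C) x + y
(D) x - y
B

Under the uniform scaling T(x,y) = (7x, 7y):
Substitute the transformed coordinates into each option and compare with the original:
(A) xy  ->  (7x)(7y) = 49xy   [differs from xy: not invariant]
(B) y/x  ->  (7y)/(7x) = y/x   [equals y/x: invariant]
(C) x + y  ->  (7x) + (7y) = 7x + 7y   [differs from x + y: not invariant]
(D) x - y  ->  (7x) - (7y) = 7x - 7y   [differs from x - y: not invariant]

Only option (B), y/x, is unchanged by the transformation.
The common factor 7 cancels in a ratio of coordinates, while sums, products and sums of squares pick up factors of 7 or 49.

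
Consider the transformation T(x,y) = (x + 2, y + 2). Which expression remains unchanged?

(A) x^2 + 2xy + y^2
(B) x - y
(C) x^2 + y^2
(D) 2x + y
B

An expression E(x,y) is invariant under T if E(T(x,y)) = E(x,y). Here T(x,y) = (x + 2, y + 2).
Substitute the transformed coordinates into each option and compare with the original:
(A) x^2 + 2xy + y^2  ->  (x + 2)^2 + 2(x + 2)(y + 2) + (y + 2)^2 = x^2 + 2xy + 8x + y^2 + 8y + 16   [differs from x^2 + 2xy + y^2: not invariant]
(B) x - y  ->  (x + 2) - (y + 2) = x - y   [equals x - y: invariant]
(C) x^2 + y^2  ->  (x + 2)^2 + (y + 2)^2 = x^2 + 4x + y^2 + 4y + 8   [differs from x^2 + y^2: not invariant]
(D) 2x + y  ->  2(x + 2) + (y + 2) = 2x + y + 6   [differs from 2x + y: not invariant]

Only option (B), x - y, is unchanged by the transformation.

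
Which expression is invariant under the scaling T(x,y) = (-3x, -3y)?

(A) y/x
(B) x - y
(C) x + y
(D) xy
A

Under the uniform scaling T(x,y) = (-3x, -3y):
Substitute the transformed coordinates into each option and compare with the original:
(A) y/x  ->  (-3y)/(-3x) = y/x   [equals y/x: invariant]
(B) x - y  ->  (-3x) - (-3y) = -3x + 3y   [differs from x - y: not invariant]
(C) x + y  ->  (-3x) + (-3y) = -3x - 3y   [differs from x + y: not invariant]
(D) xy  ->  (-3x)(-3y) = 9xy   [differs from xy: not invariant]

Only option (A), y/x, is unchanged by the transformation.
The common factor -3 cancels in a ratio of coordinates, while sums, products and sums of squares pick up factors of -3 or 9.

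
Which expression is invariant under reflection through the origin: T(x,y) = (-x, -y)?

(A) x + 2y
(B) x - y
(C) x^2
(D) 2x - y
C

The map is reflection through the origin: T(x,y) = (-x, -y).
Substitute the transformed coordinates into each option and compare with the original:
(A) x + 2y  ->  (-x) + 2(-y) = -x - 2y   [differs from x + 2y: not invariant]
(B) x - y  ->  (-x) - (-y) = -x + y   [differs from x - y: not invariant]
(C) x^2  ->  (-x)^2 = x^2   [equals x^2: invariant]
(D) 2x - y  ->  2(-x) - (-y) = -2x + y   [differs from 2x - y: not invariant]

Only option (C), x^2, is unchanged by the transformation.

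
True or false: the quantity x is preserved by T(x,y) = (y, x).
False

Substitute T(x,y) = (y, x) into the expression and compare with the original.

Original: x
After applying T: (y) = y

This differs from the original x (difference: -x + y), so the expression is NOT invariant.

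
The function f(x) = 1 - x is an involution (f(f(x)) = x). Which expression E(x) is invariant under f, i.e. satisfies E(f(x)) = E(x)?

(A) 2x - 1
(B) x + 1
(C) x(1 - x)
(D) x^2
C

Replace x by f(x) = 1 - x in each option and simplify. As a quick numerical cross-check, also compare E(4) with E(f(4)) = E(-3).

(A) 2x - 1  ->  2(1 - x) - 1 = 1 - 2x; check: E(4) = 7 but E(-3) = -7.   [not invariant]
(B) x + 1  ->  (1 - x) + 1 = 2 - x; check: E(4) = 5 but E(-3) = -2.   [not invariant]
(C) x(1 - x)  ->  (1 - x)(1 - (1 - x)), which simplifies back to x(1 - x); check: E(4) = -12, E(-3) = -12.   [invariant]
(D) x^2  ->  (1 - x)^2 = (x - 1)^2; check: E(4) = 16 but E(-3) = 9.   [not invariant]

Only (C) is unchanged. E is symmetric under swapping x with f(x) = 1 - x, which is exactly what an involution does.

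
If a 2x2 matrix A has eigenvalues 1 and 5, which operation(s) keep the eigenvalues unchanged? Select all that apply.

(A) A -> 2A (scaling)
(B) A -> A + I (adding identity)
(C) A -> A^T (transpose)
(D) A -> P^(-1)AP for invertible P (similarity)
C and D

Eigenvalues are preserved by:
1. Similarity transformations: A -> P^(-1)AP (same characteristic polynomial)
2. Transpose: A^T has the same eigenvalues as A

Eigenvalues are NOT preserved by:
- Adding identity: eigenvalues become 1+1, 5+1
- Scaling: eigenvalues become 2, 10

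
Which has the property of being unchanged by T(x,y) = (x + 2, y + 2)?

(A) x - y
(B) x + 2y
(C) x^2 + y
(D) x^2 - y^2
A

An expression E(x,y) is invariant under T if E(T(x,y)) = E(x,y). Here T(x,y) = (x + 2, y + 2).
Substitute the transformed coordinates into each option and compare with the original:
(A) x - y  ->  (x + 2) - (y + 2) = x - y   [equals x - y: invariant]
(B) x + 2y  ->  (x + 2) + 2(y + 2) = x + 2y + 6   [differs from x + 2y: not invariant]
(C) x^2 + y  ->  (x + 2)^2 + (y + 2) = x^2 + 4x + y + 6   [differs from x^2 + y: not invariant]
(D) x^2 - y^2  ->  (x + 2)^2 - (y + 2)^2 = x^2 + 4x - y^2 - 4y   [differs from x^2 - y^2: not invariant]

Only option (A), x - y, is unchanged by the transformation.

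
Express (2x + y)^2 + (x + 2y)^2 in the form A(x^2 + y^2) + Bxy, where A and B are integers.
5(x^2 + y^2) + 8xy

Expanding: (2x + y)^2 = 4x^2 + 4xy + y^2
(x + 2y)^2 = x^2 + 4xy + 4y^2
Sum = (4+1)(x^2+y^2) + 8xy = 5(x^2 + y^2) + 8xy
This is symmetric in x and y.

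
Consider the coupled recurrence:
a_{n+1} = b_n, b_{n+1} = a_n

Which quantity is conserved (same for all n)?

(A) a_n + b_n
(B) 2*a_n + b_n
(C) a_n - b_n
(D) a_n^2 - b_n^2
A

Replace a_n by a_{n+1} = b_n and b_n by b_{n+1} = a_n in each option and simplify:
(A) a_n + b_n  ->  (b_n) + (a_n) = a_n + b_n   [conserved]
(B) 2*a_n + b_n  ->  2*(b_n) + (a_n) = a_n + 2*b_n   [not conserved]
(C) a_n - b_n  ->  (b_n) - (a_n) = -a_n + b_n   [not conserved]
(D) a_n^2 - b_n^2  ->  (b_n)^2 - (a_n)^2 = -a_n^2 + b_n^2   [not conserved]

Only (A) a_n + b_n returns to itself after one step, so it is the conserved quantity.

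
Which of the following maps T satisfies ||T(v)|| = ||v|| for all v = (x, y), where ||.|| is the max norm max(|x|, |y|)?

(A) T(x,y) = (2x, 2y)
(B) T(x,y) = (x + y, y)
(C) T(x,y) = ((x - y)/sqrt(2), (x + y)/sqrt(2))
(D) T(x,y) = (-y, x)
D

A transformation preserves a norm if ||T(v)|| = ||v|| for every v; a single vector where the norm changes rules an option out.

(A) T(x,y) = (2x, 2y): v = (1, 0) has norm max(|1|, |0|) = 1, but T(v) = (2, 0) has norm 2 -- not preserved.
(B) T(x,y) = (x + y, y): v = (1, 1) has norm max(|1|, |1|) = 1, but T(v) = (2, 1) has norm 2 -- not preserved.
(C) T(x,y) = ((x - y)/sqrt(2), (x + y)/sqrt(2)): v = (1, 0) has norm max(|1|, |0|) = 1, but T(v) = (sqrt(2)/2, sqrt(2)/2) has norm sqrt(2)/2 -- not preserved.
(D) T(x,y) = (-y, x): preserves the norm -- it only permutes the coordinates and/or flips signs, which leaves max(|x|, |y|) unchanged.

Therefore the answer is (D).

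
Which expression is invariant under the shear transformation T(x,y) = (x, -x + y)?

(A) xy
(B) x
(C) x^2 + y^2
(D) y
B

Under the shear T(x,y) = (x, -x + y):
Substitute the transformed coordinates into each option and compare with the original:
(A) xy  ->  (x)(-x + y) = -x^2 + xy   [differs from xy: not invariant]
(B) x  ->  (x) = x   [equals x: invariant]
(C) x^2 + y^2  ->  (x)^2 + (-x + y)^2 = 2x^2 - 2xy + y^2   [differs from x^2 + y^2: not invariant]
(D) y  ->  (-x + y) = -x + y   [differs from y: not invariant]

Only option (B), x, is unchanged by the transformation.
A vertical shear moves points parallel to the y-axis, so the x-coordinate (and any function of x alone) is unchanged.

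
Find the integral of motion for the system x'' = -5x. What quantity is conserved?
E = (x')^2 + 5x^2

Multiply the equation by x':
x' * x'' = -5x * x'
The left side is d/dt[(x')^2/2] and the right side is d/dt[-5x^2/2], so
d/dt[(x')^2/2 + 5x^2/2] = 0, i.e. (x')^2/2 + 5x^2/2 = constant.
Multiplying by 2, the integral of motion is E = (x')^2 + 5x^2.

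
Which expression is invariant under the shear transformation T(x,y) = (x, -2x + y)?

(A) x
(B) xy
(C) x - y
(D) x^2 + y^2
A

Under the shear T(x,y) = (x, -2x + y):
Substitute the transformed coordinates into each option and compare with the original:
(A) x  ->  (x) = x   [equals x: invariant]
(B) xy  ->  (x)(-2x + y) = -2x^2 + xy   [differs from xy: not invariant]
(C) x - y  ->  (x) - (-2x + y) = 3x - y   [differs from x - y: not invariant]
(D) x^2 + y^2  ->  (x)^2 + (-2x + y)^2 = 5x^2 - 4xy + y^2   [differs from x^2 + y^2: not invariant]

Only option (A), x, is unchanged by the transformation.
A vertical shear moves points parallel to the y-axis, so the x-coordinate (and any function of x alone) is unchanged.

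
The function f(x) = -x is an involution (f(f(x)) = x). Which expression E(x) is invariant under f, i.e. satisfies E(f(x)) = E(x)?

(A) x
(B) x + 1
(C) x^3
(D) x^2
D

Replace x by f(x) = -x in each option and simplify. As a quick numerical cross-check, also compare E(4) with E(f(4)) = E(-4).

(A) x  ->  (-x) = -x; check: E(4) = 4 but E(-4) = -4.   [not invariant]
(B) x + 1  ->  (-x) + 1 = 1 - x; check: E(4) = 5 but E(-4) = -3.   [not invariant]
(C) x^3  ->  (-x)^3 = -x^3; check: E(4) = 64 but E(-4) = -64.   [not invariant]
(D) x^2  ->  (-x)^2, which simplifies back to x^2; check: E(4) = 16, E(-4) = 16.   [invariant]

Only (D) is unchanged. E is symmetric under swapping x with f(x) = -x, which is exactly what an involution does.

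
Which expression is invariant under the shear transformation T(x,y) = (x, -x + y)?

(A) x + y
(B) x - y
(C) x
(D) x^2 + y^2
C

Under the shear T(x,y) = (x, -x + y):
Substitute the transformed coordinates into each option and compare with the original:
(A) x + y  ->  (x) + (-x + y) = y   [differs from x + y: not invariant]
(B) x - y  ->  (x) - (-x + y) = 2x - y   [differs from x - y: not invariant]
(C) x  ->  (x) = x   [equals x: invariant]
(D) x^2 + y^2  ->  (x)^2 + (-x + y)^2 = 2x^2 - 2xy + y^2   [differs from x^2 + y^2: not invariant]

Only option (C), x, is unchanged by the transformation.
A vertical shear moves points parallel to the y-axis, so the x-coordinate (and any function of x alone) is unchanged.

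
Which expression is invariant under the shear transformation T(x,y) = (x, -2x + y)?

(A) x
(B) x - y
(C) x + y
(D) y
A

Under the shear T(x,y) = (x, -2x + y):
Substitute the transformed coordinates into each option and compare with the original:
(A) x  ->  (x) = x   [equals x: invariant]
(B) x - y  ->  (x) - (-2x + y) = 3x - y   [differs from x - y: not invariant]
(C) x + y  ->  (x) + (-2x + y) = -x + y   [differs from x + y: not invariant]
(D) y  ->  (-2x + y) = -2x + y   [differs from y: not invariant]

Only option (A), x, is unchanged by the transformation.
A vertical shear moves points parallel to the y-axis, so the x-coordinate (and any function of x alone) is unchanged.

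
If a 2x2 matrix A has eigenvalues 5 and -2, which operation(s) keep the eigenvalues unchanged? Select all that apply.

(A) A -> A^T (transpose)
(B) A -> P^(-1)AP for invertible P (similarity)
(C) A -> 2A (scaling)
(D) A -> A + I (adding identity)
A and B

Eigenvalues are preserved by:
1. Similarity transformations: A -> P^(-1)AP (same characteristic polynomial)
2. Transpose: A^T has the same eigenvalues as A

Eigenvalues are NOT preserved by:
- Adding identity: eigenvalues become 5+1, -2+1
- Scaling: eigenvalues become 10, -4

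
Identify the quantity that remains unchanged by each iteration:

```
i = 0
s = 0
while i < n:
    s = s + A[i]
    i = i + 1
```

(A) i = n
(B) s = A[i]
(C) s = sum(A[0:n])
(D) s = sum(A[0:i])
D

A loop invariant must hold before the first iteration and be re-established by every execution of the body.

(D) s = sum(A[0:i]): Initially i = 0 and s = 0 = sum of the empty slice A[0:0]. If s = sum(A[0:i]) holds at the top of an iteration, the body sets s to sum(A[0:i]) + A[i] = sum(A[0:i+1]) and then i to i+1, so s = sum(A[0:i]) holds again. At exit i = n, giving s = sum(A[0:n]).

The other options fail:
(A) i = n: false initially (i = 0); it is the exit condition, not an invariant.
(B) s = A[i]: after the first iteration s = A[0] but i = 1, so s = A[i] compares s with the wrong element (and fails in general).
(C) s = sum(A[0:n]): false before the loop (s = 0, not the full sum) -- it only becomes true at exit.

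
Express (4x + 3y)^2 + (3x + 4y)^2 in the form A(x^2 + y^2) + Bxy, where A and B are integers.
25(x^2 + y^2) + 48xy

Expanding: (4x + 3y)^2 = 16x^2 + 24xy + 9y^2
(3x + 4y)^2 = 9x^2 + 24xy + 16y^2
Sum = (16+9)(x^2+y^2) + 48xy = 25(x^2 + y^2) + 48xy
This is symmetric in x and y.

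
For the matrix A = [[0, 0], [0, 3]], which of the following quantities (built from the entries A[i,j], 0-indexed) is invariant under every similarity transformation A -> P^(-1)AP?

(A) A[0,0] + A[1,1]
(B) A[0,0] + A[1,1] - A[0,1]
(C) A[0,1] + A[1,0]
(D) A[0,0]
A

A[0,0] + A[1,1] is the trace of A. By the cyclic property of the trace, tr(P^(-1)AP) = tr(APP^(-1)) = tr(A), so it is the same for every matrix similar to A.

The other combinations are not similarity invariants. For example, take P = [[2, 1], [1, 1]] (det P = 1), so P^(-1) = [[1, -1], [-1, 2]] and
B = P^(-1)AP = [[-3, -3], [6, 6]].
Evaluating each option on A and on B:
(A) A[0,0] + A[1,1]: 3 for A, 3 for B -> unchanged
(B) A[0,0] + A[1,1] - A[0,1]: 3 for A, 6 for B -> changes
(C) A[0,1] + A[1,0]: 0 for A, 3 for B -> changes
(D) A[0,0]: 0 for A, -3 for B -> changes

Only (A) A[0,0] + A[1,1] = 3 survives (and it does so for every P, not just this one), so it is the invariant.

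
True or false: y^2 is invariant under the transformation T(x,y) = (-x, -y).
True

Substitute T(x,y) = (-x, -y) into the expression and compare with the original.

Original: y^2
After applying T: (-y)^2 = y^2

This is identical to the original y^2, so the expression is invariant.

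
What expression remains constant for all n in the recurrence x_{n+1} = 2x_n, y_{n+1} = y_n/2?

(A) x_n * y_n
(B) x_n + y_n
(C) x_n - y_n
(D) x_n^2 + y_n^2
A

For the recurrence x_{n+1} = 2x_n, y_{n+1} = y_n/2:

x_{n+1} * y_{n+1} = (2x_n) * (y_n/2) = x_n * y_n
The product is conserved.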